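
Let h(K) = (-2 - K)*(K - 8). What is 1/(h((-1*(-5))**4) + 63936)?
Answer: -1/322923 ≈ -3.0967e-6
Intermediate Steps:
h(K) = (-8 + K)*(-2 - K) (h(K) = (-2 - K)*(-8 + K) = (-8 + K)*(-2 - K))
1/(h((-1*(-5))**4) + 63936) = 1/((16 - ((-1*(-5))**4)**2 + 6*(-1*(-5))**4) + 63936) = 1/((16 - (5**4)**2 + 6*5**4) + 63936) = 1/((16 - 1*625**2 + 6*625) + 63936) = 1/((16 - 1*390625 + 3750) + 63936) = 1/((16 - 390625 + 3750) + 63936) = 1/(-386859 + 63936) = 1/(-322923) = -1/322923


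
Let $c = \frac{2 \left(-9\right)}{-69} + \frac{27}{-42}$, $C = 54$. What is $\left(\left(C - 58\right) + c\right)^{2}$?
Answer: $\frac{1990921}{103684} \approx 19.202$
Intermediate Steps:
$c = - \frac{123}{322}$ ($c = \left(-18\right) \left(- \frac{1}{69}\right) + 27 \left(- \frac{1}{42}\right) = \frac{6}{23} - \frac{9}{14} = - \frac{123}{322} \approx -0.38199$)
$\left(\left(C - 58\right) + c\right)^{2} = \left(\left(54 - 58\right) - \frac{123}{322}\right)^{2} = \left(-4 - \frac{123}{322}\right)^{2} = \left(- \frac{1411}{322}\right)^{2} = \frac{1990921}{103684}$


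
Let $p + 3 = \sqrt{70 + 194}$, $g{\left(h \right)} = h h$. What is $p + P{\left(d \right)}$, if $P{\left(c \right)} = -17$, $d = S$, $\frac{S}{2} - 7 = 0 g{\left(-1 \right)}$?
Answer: $-20 + 2 \sqrt{66} \approx -3.7519$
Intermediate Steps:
$g{\left(h \right)} = h^{2}$
$S = 14$ ($S = 14 + 2 \cdot 0 \left(-1\right)^{2} = 14 + 2 \cdot 0 \cdot 1 = 14 + 2 \cdot 0 = 14 + 0 = 14$)
$p = -3 + 2 \sqrt{66}$ ($p = -3 + \sqrt{70 + 194} = -3 + \sqrt{264} = -3 + 2 \sqrt{66} \approx 13.248$)
$d = 14$
$p + P{\left(d \right)} = \left(-3 + 2 \sqrt{66}\right) - 17 = -20 + 2 \sqrt{66}$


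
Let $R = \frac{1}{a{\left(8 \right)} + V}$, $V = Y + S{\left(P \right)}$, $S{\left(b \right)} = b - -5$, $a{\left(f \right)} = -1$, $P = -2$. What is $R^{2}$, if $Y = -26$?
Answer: $\frac{1}{576} \approx 0.0017361$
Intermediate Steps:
$S{\left(b \right)} = 5 + b$ ($S{\left(b \right)} = b + 5 = 5 + b$)
$V = -23$ ($V = -26 + \left(5 - 2\right) = -26 + 3 = -23$)
$R = - \frac{1}{24}$ ($R = \frac{1}{-1 - 23} = \frac{1}{-24} = - \frac{1}{24} \approx -0.041667$)
$R^{2} = \left(- \frac{1}{24}\right)^{2} = \frac{1}{576}$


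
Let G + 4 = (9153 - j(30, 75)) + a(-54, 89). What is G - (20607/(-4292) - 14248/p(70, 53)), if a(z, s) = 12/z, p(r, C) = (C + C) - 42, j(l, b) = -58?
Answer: 728848867/77256 ≈ 9434.2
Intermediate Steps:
p(r, C) = -42 + 2*C (p(r, C) = 2*C - 42 = -42 + 2*C)
G = 82861/9 (G = -4 + ((9153 - 1*(-58)) + 12/(-54)) = -4 + ((9153 + 58) + 12*(-1/54)) = -4 + (9211 - 2/9) = -4 + 82897/9 = 82861/9 ≈ 9206.8)
G - (20607/(-4292) - 14248/p(70, 53)) = 82861/9 - (20607/(-4292) - 14248/(-42 + 2*53)) = 82861/9 - (20607*(-1/4292) - 14248/(-42 + 106)) = 82861/9 - (-20607/4292 - 14248/64) = 82861/9 - (-20607/4292 - 14248*1/64) = 82861/9 - (-20607/4292 - 1781/8) = 82861/9 - 1*(-1952227/8584) = 82861/9 + 1952227/8584 = 728848867/77256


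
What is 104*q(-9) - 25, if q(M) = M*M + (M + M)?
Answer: 6527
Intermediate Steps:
q(M) = M² + 2*M
104*q(-9) - 25 = 104*(-9*(2 - 9)) - 25 = 104*(-9*(-7)) - 25 = 104*63 - 25 = 6552 - 25 = 6527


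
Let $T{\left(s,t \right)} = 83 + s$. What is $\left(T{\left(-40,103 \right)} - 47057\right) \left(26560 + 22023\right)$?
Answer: $-2284081162$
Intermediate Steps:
$\left(T{\left(-40,103 \right)} - 47057\right) \left(26560 + 22023\right) = \left(\left(83 - 40\right) - 47057\right) \left(26560 + 22023\right) = \left(43 - 47057\right) 48583 = \left(-47014\right) 48583 = -2284081162$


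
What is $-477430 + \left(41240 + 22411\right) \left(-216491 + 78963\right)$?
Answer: $-8754272158$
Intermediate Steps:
$-477430 + \left(41240 + 22411\right) \left(-216491 + 78963\right) = -477430 + 63651 \left(-137528\right) = -477430 - 8753794728 = -8754272158$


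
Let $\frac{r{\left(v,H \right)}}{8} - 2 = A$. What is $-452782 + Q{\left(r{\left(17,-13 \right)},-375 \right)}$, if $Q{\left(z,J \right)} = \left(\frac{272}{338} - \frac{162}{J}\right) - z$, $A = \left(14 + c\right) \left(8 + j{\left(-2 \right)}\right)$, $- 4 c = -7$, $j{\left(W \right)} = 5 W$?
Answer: $- \frac{9560008124}{21125} \approx -4.5255 \cdot 10^{5}$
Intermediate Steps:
$c = \frac{7}{4}$ ($c = \left(- \frac{1}{4}\right) \left(-7\right) = \frac{7}{4} \approx 1.75$)
$A = - \frac{63}{2}$ ($A = \left(14 + \frac{7}{4}\right) \left(8 + 5 \left(-2\right)\right) = \frac{63 \left(8 - 10\right)}{4} = \frac{63}{4} \left(-2\right) = - \frac{63}{2} \approx -31.5$)
$r{\left(v,H \right)} = -236$ ($r{\left(v,H \right)} = 16 + 8 \left(- \frac{63}{2}\right) = 16 - 252 = -236$)
$Q{\left(z,J \right)} = \frac{136}{169} - z - \frac{162}{J}$ ($Q{\left(z,J \right)} = \left(272 \cdot \frac{1}{338} - \frac{162}{J}\right) - z = \left(\frac{136}{169} - \frac{162}{J}\right) - z = \frac{136}{169} - z - \frac{162}{J}$)
$-452782 + Q{\left(r{\left(17,-13 \right)},-375 \right)} = -452782 - \left(- \frac{40020}{169} - \frac{54}{125}\right) = -452782 + \left(\frac{136}{169} + 236 - - \frac{54}{125}\right) = -452782 + \left(\frac{136}{169} + 236 + \frac{54}{125}\right) = -452782 + \frac{5011626}{21125} = - \frac{9560008124}{21125}$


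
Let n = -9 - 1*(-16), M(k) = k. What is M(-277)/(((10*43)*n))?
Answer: -277/3010 ≈ -0.092027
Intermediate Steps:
n = 7 (n = -9 + 16 = 7)
M(-277)/(((10*43)*n)) = -277/((10*43)*7) = -277/(430*7) = -277/3010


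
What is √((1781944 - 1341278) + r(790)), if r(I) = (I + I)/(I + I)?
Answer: 3*√48963 ≈ 663.83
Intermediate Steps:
r(I) = 1 (r(I) = (2*I)/((2*I)) = (2*I)*(1/(2*I)) = 1)
√((1781944 - 1341278) + r(790)) = √((1781944 - 1341278) + 1) = √(440666 + 1) = √440667 = 3*√48963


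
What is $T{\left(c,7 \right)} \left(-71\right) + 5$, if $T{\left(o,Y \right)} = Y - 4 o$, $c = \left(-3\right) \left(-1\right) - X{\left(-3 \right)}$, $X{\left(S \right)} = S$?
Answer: $1212$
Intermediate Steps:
$c = 6$ ($c = \left(-3\right) \left(-1\right) - -3 = 3 + 3 = 6$)
$T{\left(c,7 \right)} \left(-71\right) + 5 = \left(7 - 24\right) \left(-71\right) + 5 = \left(-17\right) \left(-71\right) + 5 = 1207 + 5 = 1212$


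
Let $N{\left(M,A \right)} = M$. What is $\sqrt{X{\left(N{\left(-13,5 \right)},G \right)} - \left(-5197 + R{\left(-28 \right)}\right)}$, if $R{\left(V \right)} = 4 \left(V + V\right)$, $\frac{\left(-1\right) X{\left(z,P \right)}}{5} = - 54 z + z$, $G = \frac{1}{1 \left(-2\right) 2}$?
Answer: $2 \sqrt{494} \approx 44.452$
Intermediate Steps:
$G = - \frac{1}{4}$ ($G = \frac{1}{\left(-2\right) 2} = \frac{1}{-4} = - \frac{1}{4} \approx -0.25$)
$X{\left(z,P \right)} = 265 z$ ($X{\left(z,P \right)} = - 5 \left(- 54 z + z\right) = - 5 \left(- 53 z\right) = 265 z$)
$R{\left(V \right)} = 8 V$ ($R{\left(V \right)} = 4 \cdot 2 V = 8 V$)
$\sqrt{X{\left(N{\left(-13,5 \right)},G \right)} - \left(-5197 + R{\left(-28 \right)}\right)} = \sqrt{265 \left(-13\right) + \left(5197 - 8 \left(-28\right)\right)} = \sqrt{-3445 + \left(5197 - -224\right)} = \sqrt{-3445 + \left(5197 + 224\right)} = \sqrt{-3445 + 5421} = \sqrt{1976} = 2 \sqrt{494}$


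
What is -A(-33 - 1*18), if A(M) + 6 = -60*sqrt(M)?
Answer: 6 + 60*I*sqrt(51) ≈ 6.0 + 428.49*I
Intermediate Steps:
A(M) = -6 - 60*sqrt(M)
-A(-33 - 1*18) = -(-6 - 60*sqrt(-33 - 1*18)) = -(-6 - 60*sqrt(-33 - 18)) = -(-6 - 60*I*sqrt(51)) = 6 + 60*I*sqrt(51)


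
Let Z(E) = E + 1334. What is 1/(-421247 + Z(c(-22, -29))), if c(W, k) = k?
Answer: -1/419942 ≈ -2.3813e-6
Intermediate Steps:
Z(E) = 1334 + E
1/(-421247 + Z(c(-22, -29))) = 1/(-421247 + (1334 - 29)) = 1/(-421247 + 1305) = 1/(-419942) = -1/419942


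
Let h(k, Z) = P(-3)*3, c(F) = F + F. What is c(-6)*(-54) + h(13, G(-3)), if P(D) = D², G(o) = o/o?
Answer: 675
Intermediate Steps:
c(F) = 2*F
G(o) = 1
h(k, Z) = 27 (h(k, Z) = (-3)²*3 = 9*3 = 27)
c(-6)*(-54) + h(13, G(-3)) = (2*(-6))*(-54) + 27 = -12*(-54) + 27 = 648 + 27 = 675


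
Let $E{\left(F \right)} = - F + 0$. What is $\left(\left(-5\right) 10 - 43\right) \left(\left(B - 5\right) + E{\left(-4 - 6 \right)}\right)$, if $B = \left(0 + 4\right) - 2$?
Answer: $-651$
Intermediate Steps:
$E{\left(F \right)} = - F$
$B = 2$ ($B = 4 - 2 = 2$)
$\left(\left(-5\right) 10 - 43\right) \left(\left(B - 5\right) + E{\left(-4 - 6 \right)}\right) = \left(\left(-5\right) 10 - 43\right) \left(\left(2 - 5\right) - \left(-4 - 6\right)\right) = \left(-50 - 43\right) \left(-3 - \left(-4 - 6\right)\right) = - 93 \left(-3 - -10\right) = - 93 \left(-3 + 10\right) = \left(-93\right) 7 = -651$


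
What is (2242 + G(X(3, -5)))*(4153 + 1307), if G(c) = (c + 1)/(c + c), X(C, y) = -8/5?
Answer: 48969375/4 ≈ 1.2242e+7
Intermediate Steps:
X(C, y) = -8/5 (X(C, y) = -8*⅕ = -8/5)
G(c) = (1 + c)/(2*c) (G(c) = (1 + c)/((2*c)) = (1 + c)*(1/(2*c)) = (1 + c)/(2*c))
(2242 + G(X(3, -5)))*(4153 + 1307) = (2242 + (1 - 8/5)/(2*(-8/5)))*(4153 + 1307) = (2242 + (½)*(-5/8)*(-⅗))*5460 = (2242 + 3/16)*5460 = (35875/16)*5460 = 48969375/4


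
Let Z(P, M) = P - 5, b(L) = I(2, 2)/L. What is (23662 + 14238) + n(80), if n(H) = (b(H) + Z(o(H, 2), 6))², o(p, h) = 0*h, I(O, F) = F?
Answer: 60679601/1600 ≈ 37925.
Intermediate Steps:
b(L) = 2/L
o(p, h) = 0
Z(P, M) = -5 + P
n(H) = (-5 + 2/H)² (n(H) = (2/H + (-5 + 0))² = (2/H - 5)² = (-5 + 2/H)²)
(23662 + 14238) + n(80) = (23662 + 14238) + (2 - 5*80)²/80² = 37900 + (2 - 400)²/6400 = 37900 + (1/6400)*(-398)² = 37900 + (1/6400)*158404 = 37900 + 39601/1600 = 60679601/1600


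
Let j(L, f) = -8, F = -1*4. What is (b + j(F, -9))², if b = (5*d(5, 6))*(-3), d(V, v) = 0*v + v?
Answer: 9604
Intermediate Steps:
d(V, v) = v (d(V, v) = 0 + v = v)
b = -90 (b = (5*6)*(-3) = 30*(-3) = -90)
F = -4
(b + j(F, -9))² = (-90 - 8)² = (-98)² = 9604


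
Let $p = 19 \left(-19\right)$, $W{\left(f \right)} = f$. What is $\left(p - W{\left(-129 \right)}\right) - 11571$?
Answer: $-11803$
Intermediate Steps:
$p = -361$
$\left(p - W{\left(-129 \right)}\right) - 11571 = \left(-361 - -129\right) - 11571 = \left(-361 + 129\right) - 11571 = -232 - 11571 = -11803$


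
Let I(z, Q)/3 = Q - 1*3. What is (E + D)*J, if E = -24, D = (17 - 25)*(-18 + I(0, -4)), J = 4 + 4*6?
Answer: 8064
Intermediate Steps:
J = 28 (J = 4 + 24 = 28)
I(z, Q) = -9 + 3*Q (I(z, Q) = 3*(Q - 1*3) = 3*(Q - 3) = 3*(-3 + Q) = -9 + 3*Q)
D = 312 (D = (17 - 25)*(-18 + (-9 + 3*(-4))) = -8*(-18 + (-9 - 12)) = -8*(-18 - 21) = -8*(-39) = 312)
(E + D)*J = (-24 + 312)*28 = 288*28 = 8064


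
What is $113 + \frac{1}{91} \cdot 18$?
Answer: $\frac{10301}{91} \approx 113.2$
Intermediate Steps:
$113 + \frac{1}{91} \cdot 18 = 113 + \frac{18}{91} = \frac{10301}{91}$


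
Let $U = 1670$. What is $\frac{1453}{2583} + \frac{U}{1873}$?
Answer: $\frac{7035079}{4837959} \approx 1.4541$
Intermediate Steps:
$\frac{1453}{2583} + \frac{U}{1873} = \frac{1453}{2583} + \frac{1670}{1873} = \frac{7035079}{4837959}$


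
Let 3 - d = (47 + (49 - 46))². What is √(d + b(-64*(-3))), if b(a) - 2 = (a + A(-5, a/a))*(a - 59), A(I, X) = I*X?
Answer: 2*√5594 ≈ 149.59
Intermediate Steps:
b(a) = 2 + (-59 + a)*(-5 + a) (b(a) = 2 + (a - 5*a/a)*(a - 59) = 2 + (a - 5*1)*(-59 + a) = 2 + (a - 5)*(-59 + a) = 2 + (-5 + a)*(-59 + a) = 2 + (-59 + a)*(-5 + a))
d = -2497 (d = 3 - (47 + (49 - 46))² = 3 - (47 + 3)² = 3 - 1*50² = 3 - 1*2500 = 3 - 2500 = -2497)
√(d + b(-64*(-3))) = √(-2497 + (297 + (-64*(-3))² - (-4096)*(-3))) = √(-2497 + (297 + 192² - 64*192)) = √(-2497 + (297 + 36864 - 12288)) = √(-2497 + 24873) = √22376 = 2*√5594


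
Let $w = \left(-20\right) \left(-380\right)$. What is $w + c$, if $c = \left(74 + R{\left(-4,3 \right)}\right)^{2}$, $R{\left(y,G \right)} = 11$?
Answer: $14825$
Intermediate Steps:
$w = 7600$
$c = 7225$ ($c = \left(74 + 11\right)^{2} = 85^{2} = 7225$)
$w + c = 7600 + 7225 = 14825$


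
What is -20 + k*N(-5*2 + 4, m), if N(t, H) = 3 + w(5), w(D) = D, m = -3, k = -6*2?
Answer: -116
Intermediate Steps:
k = -12
N(t, H) = 8 (N(t, H) = 3 + 5 = 8)
-20 + k*N(-5*2 + 4, m) = -20 - 12*8 = -20 - 96 = -116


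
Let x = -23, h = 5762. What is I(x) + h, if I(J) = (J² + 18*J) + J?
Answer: 5854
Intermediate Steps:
I(J) = J² + 19*J
I(x) + h = -23*(19 - 23) + 5762 = -23*(-4) + 5762 = 92 + 5762 = 5854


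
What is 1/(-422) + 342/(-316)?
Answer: -18080/16669 ≈ -1.0846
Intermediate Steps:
1/(-422) + 342/(-316) = 1*(-1/422) + 342*(-1/316) = -1/422 - 171/158 = -18080/16669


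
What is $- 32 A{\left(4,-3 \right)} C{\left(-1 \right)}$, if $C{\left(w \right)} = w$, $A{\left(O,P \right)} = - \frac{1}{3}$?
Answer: $- \frac{32}{3} \approx -10.667$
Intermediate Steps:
$A{\left(O,P \right)} = - \frac{1}{3}$ ($A{\left(O,P \right)} = \left(-1\right) \frac{1}{3} = - \frac{1}{3}$)
$- 32 A{\left(4,-3 \right)} C{\left(-1 \right)} = \left(-32\right) \left(- \frac{1}{3}\right) \left(-1\right) = \frac{32}{3} \left(-1\right) = - \frac{32}{3}$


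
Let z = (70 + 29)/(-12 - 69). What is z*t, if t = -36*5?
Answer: 220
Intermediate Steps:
t = -180
z = -11/9 (z = 99/(-81) = 99*(-1/81) = -11/9 ≈ -1.2222)
z*t = -11/9*(-180) = 220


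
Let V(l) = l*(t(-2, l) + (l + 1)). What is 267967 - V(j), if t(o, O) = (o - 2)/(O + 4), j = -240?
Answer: 12426053/59 ≈ 2.1061e+5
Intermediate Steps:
t(o, O) = (-2 + o)/(4 + O)
V(l) = l*(1 + l - 4/(4 + l)) (V(l) = l*((-2 - 2)/(4 + l) + (l + 1)) = l*(-4/(4 + l) + (1 + l)) = l*(1 + l - 4/(4 + l)))
267967 - V(j) = 267967 - (-240)²*(5 - 240)/(4 - 240) = 267967 - 57600*(-235)/(-236) = 267967 - 57600*(-1)*(-235)/236 = 267967 - 1*3384000/59 = 267967 - 3384000/59 = 12426053/59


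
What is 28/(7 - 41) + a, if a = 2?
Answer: 20/17 ≈ 1.1765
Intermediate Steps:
28/(7 - 41) + a = 28/(7 - 41) + 2 = 28/(-34) + 2 = -1/34*28 + 2 = -14/17 + 2 = 20/17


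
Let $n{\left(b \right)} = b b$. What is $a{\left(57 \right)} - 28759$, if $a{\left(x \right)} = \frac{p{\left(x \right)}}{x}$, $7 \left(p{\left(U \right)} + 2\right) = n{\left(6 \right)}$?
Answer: $- \frac{11474819}{399} \approx -28759.0$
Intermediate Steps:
$n{\left(b \right)} = b^{2}$
$p{\left(U \right)} = \frac{22}{7}$ ($p{\left(U \right)} = -2 + \frac{6^{2}}{7} = -2 + \frac{1}{7} \cdot 36 = -2 + \frac{36}{7} = \frac{22}{7}$)
$a{\left(x \right)} = \frac{22}{7 x}$
$a{\left(57 \right)} - 28759 = \frac{22}{7 \cdot 57} - 28759 = \frac{22}{7} \cdot \frac{1}{57} - 28759 = \frac{22}{399} - 28759 = - \frac{11474819}{399}$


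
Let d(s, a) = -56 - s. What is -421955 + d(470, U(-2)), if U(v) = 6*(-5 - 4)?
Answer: -422481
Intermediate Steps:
U(v) = -54 (U(v) = 6*(-9) = -54)
-421955 + d(470, U(-2)) = -421955 + (-56 - 1*470) = -421955 + (-56 - 470) = -421955 - 526 = -422481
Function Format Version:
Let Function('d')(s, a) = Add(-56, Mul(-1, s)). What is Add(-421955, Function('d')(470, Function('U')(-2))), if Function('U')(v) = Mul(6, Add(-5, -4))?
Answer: -422481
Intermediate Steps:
Function('U')(v) = -54 (Function('U')(v) = Mul(6, -9) = -54)
Add(-421955, Function('d')(470, Function('U')(-2))) = Add(-421955, Add(-56, Mul(-1, 470))) = Add(-421955, Add(-56, -470)) = Add(-421955, -526) = -422481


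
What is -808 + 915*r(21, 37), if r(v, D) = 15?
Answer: 12917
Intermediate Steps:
-808 + 915*r(21, 37) = -808 + 915*15 = -808 + 13725 = 12917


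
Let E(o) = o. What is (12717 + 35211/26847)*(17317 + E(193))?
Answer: 1992921136700/8949 ≈ 2.2270e+8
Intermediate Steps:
(12717 + 35211/26847)*(17317 + E(193)) = (12717 + 35211/26847)*(17317 + 193) = (12717 + 35211*(1/26847))*17510 = (12717 + 11737/8949)*17510 = (113816170/8949)*17510 = 1992921136700/8949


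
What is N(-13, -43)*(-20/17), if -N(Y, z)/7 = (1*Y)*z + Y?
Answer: 76440/17 ≈ 4496.5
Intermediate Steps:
N(Y, z) = -7*Y - 7*Y*z (N(Y, z) = -7*((1*Y)*z + Y) = -7*(Y*z + Y) = -7*(Y + Y*z) = -7*Y - 7*Y*z)
N(-13, -43)*(-20/17) = (-7*(-13)*(1 - 43))*(-20/17) = (-7*(-13)*(-42))*(-20*1/17) = -3822*(-20/17) = 76440/17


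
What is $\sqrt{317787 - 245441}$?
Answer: $\sqrt{72346} \approx 268.97$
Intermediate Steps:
$\sqrt{317787 - 245441} = \sqrt{72346}$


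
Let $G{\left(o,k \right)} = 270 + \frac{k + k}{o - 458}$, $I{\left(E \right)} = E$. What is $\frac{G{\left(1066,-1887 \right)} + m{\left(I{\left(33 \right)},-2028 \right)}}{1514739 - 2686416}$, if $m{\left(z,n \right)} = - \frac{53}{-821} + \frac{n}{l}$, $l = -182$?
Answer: $- \frac{480449507}{2047022826576} \approx -0.00023471$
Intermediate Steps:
$G{\left(o,k \right)} = 270 + \frac{2 k}{-458 + o}$
$m{\left(z,n \right)} = \frac{53}{821} - \frac{n}{182}$ ($m{\left(z,n \right)} = - \frac{53}{-821} + \frac{n}{-182} = \left(-53\right) \left(- \frac{1}{821}\right) + n \left(- \frac{1}{182}\right) = \frac{53}{821} - \frac{n}{182}$)
$\frac{G{\left(1066,-1887 \right)} + m{\left(I{\left(33 \right)},-2028 \right)}}{1514739 - 2686416} = \frac{\frac{2 \left(-61830 - 1887 + 135 \cdot 1066\right)}{-458 + 1066} + \left(\frac{53}{821} - - \frac{78}{7}\right)}{1514739 - 2686416} = \frac{\frac{2 \left(-61830 - 1887 + 143910\right)}{608} + \left(\frac{53}{821} + \frac{78}{7}\right)}{-1171677} = \left(2 \cdot \frac{1}{608} \cdot 80193 + \frac{64409}{5747}\right) \left(- \frac{1}{1171677}\right) = \left(\frac{80193}{304} + \frac{64409}{5747}\right) \left(- \frac{1}{1171677}\right) = \frac{480449507}{1747088} \left(- \frac{1}{1171677}\right) = - \frac{480449507}{2047022826576}$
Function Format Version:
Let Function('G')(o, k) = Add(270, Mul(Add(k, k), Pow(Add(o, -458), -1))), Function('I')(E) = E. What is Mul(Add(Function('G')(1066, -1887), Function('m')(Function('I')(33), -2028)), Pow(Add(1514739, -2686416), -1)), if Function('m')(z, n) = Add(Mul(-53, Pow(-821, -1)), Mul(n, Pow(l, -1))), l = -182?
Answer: Rational(-480449507, 2047022826576) ≈ -0.00023471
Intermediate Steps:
Function('G')(o, k) = Add(270, Mul(2, k, Pow(Add(-458, o), -1))) (Function('G')(o, k) = Add(270, Mul(Mul(2, k), Pow(Add(-458, o), -1))) = Add(270, Mul(2, k, Pow(Add(-458, o), -1))))
Function('m')(z, n) = Add(Rational(53, 821), Mul(Rational(-1, 182), n)) (Function('m')(z, n) = Add(Mul(-53, Pow(-821, -1)), Mul(n, Pow(-182, -1))) = Add(Mul(-53, Rational(-1, 821)), Mul(n, Rational(-1, 182))) = Add(Rational(53, 821), Mul(Rational(-1, 182), n)))
Mul(Add(Function('G')(1066, -1887), Function('m')(Function('I')(33), -2028)), Pow(Add(1514739, -2686416), -1)) = Mul(Add(Mul(2, Pow(Add(-458, 1066), -1), Add(-61830, -1887, Mul(135, 1066))), Add(Rational(53, 821), Mul(Rational(-1, 182), -2028))), Pow(Add(1514739, -2686416), -1)) = Mul(Add(Mul(2, Pow(608, -1), Add(-61830, -1887, 143910)), Add(Rational(53, 821), Rational(78, 7))), Pow(-1171677, -1)) = Mul(Add(Mul(2, Rational(1, 608), 80193), Rational(64409, 5747)), Rational(-1, 1171677)) = Mul(Add(Rational(80193, 304), Rational(64409, 5747)), Rational(-1, 1171677)) = Mul(Rational(480449507, 1747088), Rational(-1, 1171677)) = Rational(-480449507, 2047022826576)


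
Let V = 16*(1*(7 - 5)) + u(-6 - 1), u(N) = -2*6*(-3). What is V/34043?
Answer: 68/34043 ≈ 0.0019975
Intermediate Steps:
u(N) = 36 (u(N) = -12*(-3) = 36)
V = 68 (V = 16*(1*(7 - 5)) + 36 = 16*(1*2) + 36 = 16*2 + 36 = 32 + 36 = 68)
V/34043 = 68/34043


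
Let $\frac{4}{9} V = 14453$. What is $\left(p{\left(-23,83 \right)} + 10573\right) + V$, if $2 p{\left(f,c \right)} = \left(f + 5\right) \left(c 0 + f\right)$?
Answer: $\frac{173197}{4} \approx 43299.0$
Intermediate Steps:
$V = \frac{130077}{4}$ ($V = \frac{9}{4} \cdot 14453 = \frac{130077}{4} \approx 32519.0$)
$p{\left(f,c \right)} = \frac{f \left(5 + f\right)}{2}$ ($p{\left(f,c \right)} = \frac{\left(f + 5\right) \left(c 0 + f\right)}{2} = \frac{\left(5 + f\right) \left(0 + f\right)}{2} = \frac{\left(5 + f\right) f}{2} = \frac{f \left(5 + f\right)}{2}$)
$\left(p{\left(-23,83 \right)} + 10573\right) + V = \left(\frac{1}{2} \left(-23\right) \left(5 - 23\right) + 10573\right) + \frac{130077}{4} = \left(\frac{1}{2} \left(-23\right) \left(-18\right) + 10573\right) + \frac{130077}{4} = \left(207 + 10573\right) + \frac{130077}{4} = 10780 + \frac{130077}{4} = \frac{173197}{4}$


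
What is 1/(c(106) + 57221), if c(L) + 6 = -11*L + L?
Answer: 1/56155 ≈ 1.7808e-5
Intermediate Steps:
c(L) = -6 - 10*L (c(L) = -6 + (-11*L + L) = -6 - 10*L)
1/(c(106) + 57221) = 1/((-6 - 10*106) + 57221) = 1/((-6 - 1060) + 57221) = 1/(-1066 + 57221) = 1/56155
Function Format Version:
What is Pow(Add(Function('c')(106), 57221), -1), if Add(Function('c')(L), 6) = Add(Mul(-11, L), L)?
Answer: Rational(1, 56155) ≈ 1.7808e-5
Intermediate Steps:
Function('c')(L) = Add(-6, Mul(-10, L)) (Function('c')(L) = Add(-6, Add(Mul(-11, L), L)) = Add(-6, Mul(-10, L)))
Pow(Add(Function('c')(106), 57221), -1) = Pow(Add(Add(-6, Mul(-10, 106)), 57221), -1) = Pow(Add(Add(-6, -1060), 57221), -1) = Pow(Add(-1066, 57221), -1) = Pow(56155, -1) = Rational(1, 56155)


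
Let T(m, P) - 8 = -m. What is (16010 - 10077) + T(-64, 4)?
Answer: 6005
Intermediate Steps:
T(m, P) = 8 - m
(16010 - 10077) + T(-64, 4) = (16010 - 10077) + (8 - 1*(-64)) = 5933 + (8 + 64) = 5933 + 72 = 6005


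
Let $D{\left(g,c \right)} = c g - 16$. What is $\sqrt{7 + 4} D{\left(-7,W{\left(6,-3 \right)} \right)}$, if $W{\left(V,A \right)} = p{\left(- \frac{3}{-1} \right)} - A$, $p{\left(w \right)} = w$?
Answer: $- 58 \sqrt{11} \approx -192.36$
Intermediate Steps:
$W{\left(V,A \right)} = 3 - A$ ($W{\left(V,A \right)} = - \frac{3}{-1} - A = \left(-3\right) \left(-1\right) - A = 3 - A$)
$D{\left(g,c \right)} = -16 + c g$
$\sqrt{7 + 4} D{\left(-7,W{\left(6,-3 \right)} \right)} = \sqrt{7 + 4} \left(-16 + \left(3 - -3\right) \left(-7\right)\right) = \sqrt{11} \left(-16 + \left(3 + 3\right) \left(-7\right)\right) = \sqrt{11} \left(-16 + 6 \left(-7\right)\right) = \sqrt{11} \left(-16 - 42\right) = \sqrt{11} \left(-58\right) = - 58 \sqrt{11}$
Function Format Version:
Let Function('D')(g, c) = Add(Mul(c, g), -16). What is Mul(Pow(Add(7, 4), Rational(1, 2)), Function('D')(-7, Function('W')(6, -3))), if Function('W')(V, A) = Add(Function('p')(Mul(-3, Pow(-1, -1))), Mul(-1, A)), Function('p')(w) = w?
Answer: Mul(-58, Pow(11, Rational(1, 2))) ≈ -192.36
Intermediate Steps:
Function('W')(V, A) = Add(3, Mul(-1, A)) (Function('W')(V, A) = Add(Mul(-3, Pow(-1, -1)), Mul(-1, A)) = Add(Mul(-3, -1), Mul(-1, A)) = Add(3, Mul(-1, A)))
Function('D')(g, c) = Add(-16, Mul(c, g))
Mul(Pow(Add(7, 4), Rational(1, 2)), Function('D')(-7, Function('W')(6, -3))) = Mul(Pow(Add(7, 4), Rational(1, 2)), Add(-16, Mul(Add(3, Mul(-1, -3)), -7))) = Mul(Pow(11, Rational(1, 2)), Add(-16, Mul(Add(3, 3), -7))) = Mul(Pow(11, Rational(1, 2)), Add(-16, Mul(6, -7))) = Mul(Pow(11, Rational(1, 2)), Add(-16, -42)) = Mul(Pow(11, Rational(1, 2)), -58) = Mul(-58, Pow(11, Rational(1, 2)))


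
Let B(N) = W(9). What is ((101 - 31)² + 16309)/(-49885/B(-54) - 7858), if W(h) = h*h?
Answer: -1717929/686383 ≈ -2.5029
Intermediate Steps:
W(h) = h²
B(N) = 81 (B(N) = 9² = 81)
((101 - 31)² + 16309)/(-49885/B(-54) - 7858) = ((101 - 31)² + 16309)/(-49885/81 - 7858) = (70² + 16309)/(-49885*1/81 - 7858) = (4900 + 16309)/(-49885/81 - 7858) = 21209/(-686383/81) = 21209*(-81/686383) = -1717929/686383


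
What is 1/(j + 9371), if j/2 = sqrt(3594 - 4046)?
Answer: 9371/87817449 - 4*I*sqrt(113)/87817449 ≈ 0.00010671 - 4.8419e-7*I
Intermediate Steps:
j = 4*I*sqrt(113) (j = 2*sqrt(3594 - 4046) = 2*sqrt(-452) = 2*(2*I*sqrt(113)) = 4*I*sqrt(113) ≈ 42.521*I)
1/(j + 9371) = 1/(4*I*sqrt(113) + 9371) = 1/(9371 + 4*I*sqrt(113))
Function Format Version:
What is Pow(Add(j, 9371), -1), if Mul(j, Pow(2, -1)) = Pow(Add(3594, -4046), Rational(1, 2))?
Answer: Add(Rational(9371, 87817449), Mul(Rational(-4, 87817449), I, Pow(113, Rational(1, 2)))) ≈ Add(0.00010671, Mul(-4.8419e-7, I))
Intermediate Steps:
j = Mul(4, I, Pow(113, Rational(1, 2))) (j = Mul(2, Pow(Add(3594, -4046), Rational(1, 2))) = Mul(2, Pow(-452, Rational(1, 2))) = Mul(2, Mul(2, I, Pow(113, Rational(1, 2)))) = Mul(4, I, Pow(113, Rational(1, 2))) ≈ Mul(42.521, I))
Pow(Add(j, 9371), -1) = Pow(Add(Mul(4, I, Pow(113, Rational(1, 2))), 9371), -1) = Pow(Add(9371, Mul(4, I, Pow(113, Rational(1, 2)))), -1)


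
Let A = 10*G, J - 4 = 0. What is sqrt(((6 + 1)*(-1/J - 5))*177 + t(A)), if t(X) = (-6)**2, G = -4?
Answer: 15*I*sqrt(115)/2 ≈ 80.429*I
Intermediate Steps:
J = 4 (J = 4 + 0 = 4)
A = -40 (A = 10*(-4) = -40)
t(X) = 36
sqrt(((6 + 1)*(-1/J - 5))*177 + t(A)) = sqrt(((6 + 1)*(-1/4 - 5))*177 + 36) = sqrt((7*(-1*1/4 - 5))*177 + 36) = sqrt((7*(-1/4 - 5))*177 + 36) = sqrt((7*(-21/4))*177 + 36) = sqrt(-147/4*177 + 36) = sqrt(-26019/4 + 36) = sqrt(-25875/4) = 15*I*sqrt(115)/2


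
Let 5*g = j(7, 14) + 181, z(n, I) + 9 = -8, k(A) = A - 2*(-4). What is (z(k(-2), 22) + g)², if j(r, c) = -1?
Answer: 361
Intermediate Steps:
k(A) = 8 + A (k(A) = A - 1*(-8) = A + 8 = 8 + A)
z(n, I) = -17 (z(n, I) = -9 - 8 = -17)
g = 36 (g = (-1 + 181)/5 = (⅕)*180 = 36)
(z(k(-2), 22) + g)² = (-17 + 36)² = 19² = 361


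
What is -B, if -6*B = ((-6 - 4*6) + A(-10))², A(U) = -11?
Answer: 1681/6 ≈ 280.17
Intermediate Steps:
B = -1681/6 (B = -((-6 - 4*6) - 11)²/6 = -((-6 - 24) - 11)²/6 = -(-30 - 11)²/6 = -⅙*(-41)² = -⅙*1681 = -1681/6 ≈ -280.17)
-B = -1*(-1681/6) = 1681/6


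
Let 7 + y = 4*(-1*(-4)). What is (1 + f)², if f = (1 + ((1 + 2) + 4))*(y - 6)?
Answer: 625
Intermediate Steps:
y = 9 (y = -7 + 4*(-1*(-4)) = -7 + 4*4 = -7 + 16 = 9)
f = 24 (f = (1 + ((1 + 2) + 4))*(9 - 6) = (1 + (3 + 4))*3 = (1 + 7)*3 = 8*3 = 24)
(1 + f)² = (1 + 24)² = 25² = 625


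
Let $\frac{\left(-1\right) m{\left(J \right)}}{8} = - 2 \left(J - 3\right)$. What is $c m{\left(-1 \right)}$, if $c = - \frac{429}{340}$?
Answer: $\frac{6864}{85} \approx 80.753$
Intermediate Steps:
$m{\left(J \right)} = -48 + 16 J$ ($m{\left(J \right)} = - 8 \left(- 2 \left(J - 3\right)\right) = - 8 \left(- 2 \left(-3 + J\right)\right) = - 8 \left(6 - 2 J\right) = -48 + 16 J$)
$c = - \frac{429}{340}$ ($c = \left(-429\right) \frac{1}{340} = - \frac{429}{340} \approx -1.2618$)
$c m{\left(-1 \right)} = - \frac{429 \left(-48 + 16 \left(-1\right)\right)}{340} = - \frac{429 \left(-48 - 16\right)}{340} = \left(- \frac{429}{340}\right) \left(-64\right) = \frac{6864}{85}$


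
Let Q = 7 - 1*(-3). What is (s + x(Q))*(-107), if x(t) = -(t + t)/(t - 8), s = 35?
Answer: -2675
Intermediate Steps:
Q = 10 (Q = 7 + 3 = 10)
x(t) = -2*t/(-8 + t)
(s + x(Q))*(-107) = (35 - 2*10/(-8 + 10))*(-107) = (35 - 2*10/2)*(-107) = (35 - 2*10*1/2)*(-107) = (35 - 10)*(-107) = 25*(-107) = -2675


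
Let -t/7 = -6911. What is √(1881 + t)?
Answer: √50258 ≈ 224.18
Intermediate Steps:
t = 48377 (t = -7*(-6911) = 48377)
√(1881 + t) = √(1881 + 48377) = √50258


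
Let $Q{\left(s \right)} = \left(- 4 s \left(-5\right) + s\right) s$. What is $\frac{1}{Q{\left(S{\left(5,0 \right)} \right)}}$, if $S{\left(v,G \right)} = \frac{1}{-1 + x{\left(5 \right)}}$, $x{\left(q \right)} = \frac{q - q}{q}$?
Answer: $\frac{1}{21} \approx 0.047619$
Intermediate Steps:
$x{\left(q \right)} = 0$ ($x{\left(q \right)} = \frac{0}{q} = 0$)
$S{\left(v,G \right)} = -1$ ($S{\left(v,G \right)} = \frac{1}{-1 + 0} = \frac{1}{-1} = -1$)
$Q{\left(s \right)} = 21 s^{2}$ ($Q{\left(s \right)} = \left(20 s + s\right) s = 21 s s = 21 s^{2}$)
$\frac{1}{Q{\left(S{\left(5,0 \right)} \right)}} = \frac{1}{21 \left(-1\right)^{2}} = \frac{1}{21 \cdot 1} = \frac{1}{21}$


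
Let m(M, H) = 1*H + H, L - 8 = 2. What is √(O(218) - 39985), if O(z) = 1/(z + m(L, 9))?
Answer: I*√556751081/118 ≈ 199.96*I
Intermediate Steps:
L = 10 (L = 8 + 2 = 10)
m(M, H) = 2*H (m(M, H) = H + H = 2*H)
O(z) = 1/(18 + z) (O(z) = 1/(z + 2*9) = 1/(z + 18) = 1/(18 + z))
√(O(218) - 39985) = √(1/(18 + 218) - 39985) = √(1/236 - 39985) = √(-9436459/236) = I*√556751081/118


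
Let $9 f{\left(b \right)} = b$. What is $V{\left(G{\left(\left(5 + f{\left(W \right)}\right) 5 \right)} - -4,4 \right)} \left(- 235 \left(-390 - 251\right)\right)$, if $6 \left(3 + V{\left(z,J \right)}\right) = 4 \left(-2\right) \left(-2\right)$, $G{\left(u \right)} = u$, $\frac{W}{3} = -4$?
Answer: $- \frac{150635}{3} \approx -50212.0$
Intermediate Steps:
$W = -12$ ($W = 3 \left(-4\right) = -12$)
$f{\left(b \right)} = \frac{b}{9}$
$V{\left(z,J \right)} = - \frac{1}{3}$ ($V{\left(z,J \right)} = -3 + \frac{4 \left(-2\right) \left(-2\right)}{6} = -3 + \frac{\left(-8\right) \left(-2\right)}{6} = -3 + \frac{1}{6} \cdot 16 = -3 + \frac{8}{3} = - \frac{1}{3}$)
$V{\left(G{\left(\left(5 + f{\left(W \right)}\right) 5 \right)} - -4,4 \right)} \left(- 235 \left(-390 - 251\right)\right) = - \frac{\left(-235\right) \left(-390 - 251\right)}{3} = - \frac{\left(-235\right) \left(-641\right)}{3} = \left(- \frac{1}{3}\right) 150635 = - \frac{150635}{3}$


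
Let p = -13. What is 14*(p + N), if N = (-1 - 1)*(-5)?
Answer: -42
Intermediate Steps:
N = 10 (N = -2*(-5) = 10)
14*(p + N) = 14*(-13 + 10) = 14*(-3) = -42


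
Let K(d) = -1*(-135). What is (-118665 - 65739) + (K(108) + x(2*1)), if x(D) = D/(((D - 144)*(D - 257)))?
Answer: -3336190244/18105 ≈ -1.8427e+5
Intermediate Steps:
K(d) = 135
x(D) = D/((-257 + D)*(-144 + D)) (x(D) = D/(((-144 + D)*(-257 + D))) = D/(((-257 + D)*(-144 + D))) = D*(1/((-257 + D)*(-144 + D))) = D/((-257 + D)*(-144 + D)))
(-118665 - 65739) + (K(108) + x(2*1)) = (-118665 - 65739) + (135 + (2*1)/(37008 + (2*1)² - 802)) = -184404 + (135 + 2/(37008 + 2² - 401*2)) = -184404 + (135 + 2/(37008 + 4 - 802)) = -184404 + (135 + 2/36210) = -184404 + (135 + 2*(1/36210)) = -184404 + (135 + 1/18105) = -184404 + 2444176/18105 = -3336190244/18105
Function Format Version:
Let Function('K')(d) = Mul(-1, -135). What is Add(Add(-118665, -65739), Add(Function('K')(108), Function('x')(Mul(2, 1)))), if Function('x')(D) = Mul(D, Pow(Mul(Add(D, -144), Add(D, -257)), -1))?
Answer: Rational(-3336190244, 18105) ≈ -1.8427e+5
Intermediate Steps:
Function('K')(d) = 135
Function('x')(D) = Mul(D, Pow(Add(-257, D), -1), Pow(Add(-144, D), -1)) (Function('x')(D) = Mul(D, Pow(Mul(Add(-144, D), Add(-257, D)), -1)) = Mul(D, Pow(Mul(Add(-257, D), Add(-144, D)), -1)) = Mul(D, Mul(Pow(Add(-257, D), -1), Pow(Add(-144, D), -1))) = Mul(D, Pow(Add(-257, D), -1), Pow(Add(-144, D), -1)))
Add(Add(-118665, -65739), Add(Function('K')(108), Function('x')(Mul(2, 1)))) = Add(Add(-118665, -65739), Add(135, Mul(Mul(2, 1), Pow(Add(37008, Pow(Mul(2, 1), 2), Mul(-401, Mul(2, 1))), -1)))) = Add(-184404, Add(135, Mul(2, Pow(Add(37008, Pow(2, 2), Mul(-401, 2)), -1)))) = Add(-184404, Add(135, Mul(2, Pow(Add(37008, 4, -802), -1)))) = Add(-184404, Add(135, Mul(2, Pow(36210, -1)))) = Add(-184404, Add(135, Mul(2, Rational(1, 36210)))) = Add(-184404, Add(135, Rational(1, 18105))) = Add(-184404, Rational(2444176, 18105)) = Rational(-3336190244, 18105)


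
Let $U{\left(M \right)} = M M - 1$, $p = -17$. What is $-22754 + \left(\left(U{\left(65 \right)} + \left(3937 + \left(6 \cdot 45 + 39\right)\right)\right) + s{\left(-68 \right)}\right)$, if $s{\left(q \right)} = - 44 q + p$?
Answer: $-11309$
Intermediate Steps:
$s{\left(q \right)} = -17 - 44 q$ ($s{\left(q \right)} = - 44 q - 17 = -17 - 44 q$)
$U{\left(M \right)} = -1 + M^{2}$ ($U{\left(M \right)} = M^{2} - 1 = -1 + M^{2}$)
$-22754 + \left(\left(U{\left(65 \right)} + \left(3937 + \left(6 \cdot 45 + 39\right)\right)\right) + s{\left(-68 \right)}\right) = -22754 + \left(\left(\left(-1 + 65^{2}\right) + \left(3937 + \left(6 \cdot 45 + 39\right)\right)\right) - -2975\right) = -22754 + \left(\left(\left(-1 + 4225\right) + \left(3937 + \left(270 + 39\right)\right)\right) + \left(-17 + 2992\right)\right) = -22754 + \left(\left(4224 + \left(3937 + 309\right)\right) + 2975\right) = -22754 + \left(\left(4224 + 4246\right) + 2975\right) = -22754 + \left(8470 + 2975\right) = -22754 + 11445 = -11309$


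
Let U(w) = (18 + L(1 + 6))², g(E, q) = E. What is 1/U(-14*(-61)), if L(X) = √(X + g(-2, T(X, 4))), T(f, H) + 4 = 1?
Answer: (18 + √5)⁻² ≈ 0.0024420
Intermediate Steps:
T(f, H) = -3 (T(f, H) = -4 + 1 = -3)
L(X) = √(-2 + X) (L(X) = √(X - 2) = √(-2 + X))
U(w) = (18 + √5)² (U(w) = (18 + √(-2 + (1 + 6)))² = (18 + √(-2 + 7))² = (18 + √5)²)
1/U(-14*(-61)) = 1/((18 + √5)²) = (18 + √5)⁻²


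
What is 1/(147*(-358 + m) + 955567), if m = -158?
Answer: 1/879715 ≈ 1.1367e-6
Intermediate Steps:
1/(147*(-358 + m) + 955567) = 1/(147*(-358 - 158) + 955567) = 1/(147*(-516) + 955567) = 1/(-75852 + 955567) = 1/879715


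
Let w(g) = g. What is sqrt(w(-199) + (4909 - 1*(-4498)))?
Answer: 2*sqrt(2302) ≈ 95.958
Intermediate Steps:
sqrt(w(-199) + (4909 - 1*(-4498))) = sqrt(-199 + (4909 - 1*(-4498))) = sqrt(-199 + (4909 + 4498)) = sqrt(-199 + 9407) = sqrt(9208) = 2*sqrt(2302)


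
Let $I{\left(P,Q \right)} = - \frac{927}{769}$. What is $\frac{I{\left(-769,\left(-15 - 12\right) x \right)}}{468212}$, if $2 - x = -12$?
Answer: $- \frac{927}{360055028} \approx -2.5746 \cdot 10^{-6}$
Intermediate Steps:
$x = 14$ ($x = 2 - -12 = 2 + 12 = 14$)
$I{\left(P,Q \right)} = - \frac{927}{769}$ ($I{\left(P,Q \right)} = \left(-927\right) \frac{1}{769} = - \frac{927}{769}$)
$\frac{I{\left(-769,\left(-15 - 12\right) x \right)}}{468212} = - \frac{927}{769 \cdot 468212} = \left(- \frac{927}{769}\right) \frac{1}{468212} = - \frac{927}{360055028}$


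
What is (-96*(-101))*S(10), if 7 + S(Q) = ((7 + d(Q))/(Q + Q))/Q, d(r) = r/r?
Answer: -1687104/25 ≈ -67484.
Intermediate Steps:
d(r) = 1
S(Q) = -7 + 4/Q² (S(Q) = -7 + ((7 + 1)/(Q + Q))/Q = -7 + (8/((2*Q)))/Q = -7 + (8*(1/(2*Q)))/Q = -7 + (4/Q)/Q = -7 + 4/Q²)
(-96*(-101))*S(10) = (-96*(-101))*(-7 + 4/10²) = 9696*(-7 + 4*(1/100)) = 9696*(-7 + 1/25) = 9696*(-174/25) = -1687104/25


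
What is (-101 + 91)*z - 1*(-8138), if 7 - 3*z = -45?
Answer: 23894/3 ≈ 7964.7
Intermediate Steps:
z = 52/3 (z = 7/3 - 1/3*(-45) = 7/3 + 15 = 52/3 ≈ 17.333)
(-101 + 91)*z - 1*(-8138) = (-101 + 91)*(52/3) - 1*(-8138) = -10*52/3 + 8138 = -520/3 + 8138 = 23894/3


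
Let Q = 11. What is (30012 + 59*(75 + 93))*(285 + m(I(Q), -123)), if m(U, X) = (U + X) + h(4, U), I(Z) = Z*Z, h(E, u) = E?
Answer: 11458188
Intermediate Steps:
I(Z) = Z²
m(U, X) = 4 + U + X (m(U, X) = (U + X) + 4 = 4 + U + X)
(30012 + 59*(75 + 93))*(285 + m(I(Q), -123)) = (30012 + 59*(75 + 93))*(285 + (4 + 11² - 123)) = (30012 + 59*168)*(285 + (4 + 121 - 123)) = (30012 + 9912)*(285 + 2) = 39924*287 = 11458188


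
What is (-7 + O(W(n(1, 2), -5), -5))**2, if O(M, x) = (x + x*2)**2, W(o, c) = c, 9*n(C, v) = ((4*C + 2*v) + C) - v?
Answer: 47524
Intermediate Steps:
n(C, v) = v/9 + 5*C/9 (n(C, v) = (((4*C + 2*v) + C) - v)/9 = (((2*v + 4*C) + C) - v)/9 = ((2*v + 5*C) - v)/9 = (v + 5*C)/9 = v/9 + 5*C/9)
O(M, x) = 9*x**2 (O(M, x) = (x + 2*x)**2 = (3*x)**2 = 9*x**2)
(-7 + O(W(n(1, 2), -5), -5))**2 = (-7 + 9*(-5)**2)**2 = (-7 + 9*25)**2 = (-7 + 225)**2 = 218**2 = 47524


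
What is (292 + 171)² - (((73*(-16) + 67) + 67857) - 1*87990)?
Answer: 235603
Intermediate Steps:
(292 + 171)² - (((73*(-16) + 67) + 67857) - 1*87990) = 463² - (((-1168 + 67) + 67857) - 87990) = 214369 - ((-1101 + 67857) - 87990) = 214369 - (66756 - 87990) = 214369 - 1*(-21234) = 214369 + 21234 = 235603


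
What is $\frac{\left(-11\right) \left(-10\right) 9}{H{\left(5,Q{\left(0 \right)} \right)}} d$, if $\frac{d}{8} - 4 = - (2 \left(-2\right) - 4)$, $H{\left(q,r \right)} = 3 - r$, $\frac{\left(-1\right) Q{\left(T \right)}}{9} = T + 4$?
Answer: $\frac{31680}{13} \approx 2436.9$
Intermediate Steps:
$Q{\left(T \right)} = -36 - 9 T$ ($Q{\left(T \right)} = - 9 \left(T + 4\right) = - 9 \left(4 + T\right) = -36 - 9 T$)
$d = 96$ ($d = 32 + 8 \left(- (2 \left(-2\right) - 4)\right) = 32 + 8 \left(- (-4 - 4)\right) = 32 + 8 \left(\left(-1\right) \left(-8\right)\right) = 32 + 8 \cdot 8 = 32 + 64 = 96$)
$\frac{\left(-11\right) \left(-10\right) 9}{H{\left(5,Q{\left(0 \right)} \right)}} d = \frac{\left(-11\right) \left(-10\right) 9}{3 - \left(-36 - 0\right)} 96 = \frac{110 \cdot 9}{3 - \left(-36 + 0\right)} 96 = \frac{990}{3 - -36} \cdot 96 = \frac{990}{3 + 36} \cdot 96 = \frac{990}{39} \cdot 96 = 990 \cdot \frac{1}{39} \cdot 96 = \frac{330}{13} \cdot 96 = \frac{31680}{13}$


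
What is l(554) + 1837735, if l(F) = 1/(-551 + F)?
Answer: 5513206/3 ≈ 1.8377e+6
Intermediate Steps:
l(554) + 1837735 = 1/(-551 + 554) + 1837735 = 1/3 + 1837735 = ⅓ + 1837735 = 5513206/3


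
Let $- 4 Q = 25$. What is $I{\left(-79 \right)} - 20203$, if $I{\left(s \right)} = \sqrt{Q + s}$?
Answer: $-20203 + \frac{i \sqrt{341}}{2} \approx -20203.0 + 9.2331 i$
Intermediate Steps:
$Q = - \frac{25}{4}$ ($Q = \left(- \frac{1}{4}\right) 25 = - \frac{25}{4} \approx -6.25$)
$I{\left(s \right)} = \sqrt{- \frac{25}{4} + s}$
$I{\left(-79 \right)} - 20203 = \frac{\sqrt{-25 + 4 \left(-79\right)}}{2} - 20203 = \frac{\sqrt{-25 - 316}}{2} - 20203 = \frac{\sqrt{-341}}{2} - 20203 = \frac{i \sqrt{341}}{2} - 20203 = -20203 + \frac{i \sqrt{341}}{2}$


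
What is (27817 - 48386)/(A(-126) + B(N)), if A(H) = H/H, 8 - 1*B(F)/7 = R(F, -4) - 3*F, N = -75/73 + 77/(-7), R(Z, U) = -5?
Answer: 1501537/11722 ≈ 128.10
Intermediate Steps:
N = -878/73 (N = -75*1/73 + 77*(-⅐) = -75/73 - 11 = -878/73 ≈ -12.027)
B(F) = 91 + 21*F (B(F) = 56 - 7*(-5 - 3*F) = 56 + (35 + 21*F) = 91 + 21*F)
A(H) = 1
(27817 - 48386)/(A(-126) + B(N)) = (27817 - 48386)/(1 + (91 + 21*(-878/73))) = -20569/(1 + (91 - 18438/73)) = -20569/(1 - 11795/73) = -20569/(-11722/73) = -20569*(-73/11722) = 1501537/11722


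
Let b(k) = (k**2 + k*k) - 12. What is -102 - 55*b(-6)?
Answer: -3402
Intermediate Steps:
b(k) = -12 + 2*k**2 (b(k) = (k**2 + k**2) - 12 = 2*k**2 - 12 = -12 + 2*k**2)
-102 - 55*b(-6) = -102 - 55*(-12 + 2*(-6)**2) = -102 - 55*(-12 + 2*36) = -102 - 55*(-12 + 72) = -102 - 55*60 = -102 - 3300 = -3402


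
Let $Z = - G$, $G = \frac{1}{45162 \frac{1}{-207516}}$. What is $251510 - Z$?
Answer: $\frac{1893081184}{7527} \approx 2.5151 \cdot 10^{5}$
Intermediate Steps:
$G = - \frac{34586}{7527}$ ($G = \frac{1}{45162 \left(- \frac{1}{207516}\right)} = \frac{1}{- \frac{7527}{34586}} = - \frac{34586}{7527} \approx -4.5949$)
$Z = \frac{34586}{7527}$ ($Z = \left(-1\right) \left(- \frac{34586}{7527}\right) = \frac{34586}{7527} \approx 4.5949$)
$251510 - Z = 251510 - \frac{34586}{7527} = \frac{1893081184}{7527}$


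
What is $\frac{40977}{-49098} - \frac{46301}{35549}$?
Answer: $- \frac{1243325957}{581794934} \approx -2.1371$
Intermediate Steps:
$\frac{40977}{-49098} - \frac{46301}{35549} = 40977 \left(- \frac{1}{49098}\right) - \frac{46301}{35549} = - \frac{13659}{16366} - \frac{46301}{35549} = - \frac{1243325957}{581794934}$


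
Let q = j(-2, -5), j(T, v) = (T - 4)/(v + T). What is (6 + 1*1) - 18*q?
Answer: -59/7 ≈ -8.4286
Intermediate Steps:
j(T, v) = (-4 + T)/(T + v)
q = 6/7 (q = (-4 - 2)/(-2 - 5) = -6/(-7) = -1/7*(-6) = 6/7 ≈ 0.85714)
(6 + 1*1) - 18*q = (6 + 1*1) - 18*6/7 = (6 + 1) - 108/7 = 7 - 108/7 = -59/7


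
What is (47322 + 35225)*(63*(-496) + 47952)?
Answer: 1378865088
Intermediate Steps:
(47322 + 35225)*(63*(-496) + 47952) = 82547*(-31248 + 47952) = 82547*16704 = 1378865088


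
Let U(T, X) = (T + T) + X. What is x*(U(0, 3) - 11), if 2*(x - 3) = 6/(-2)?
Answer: -12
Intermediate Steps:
U(T, X) = X + 2*T (U(T, X) = 2*T + X = X + 2*T)
x = 3/2 (x = 3 + (6/(-2))/2 = 3 + (6*(-1/2))/2 = 3 + (1/2)*(-3) = 3 - 3/2 = 3/2 ≈ 1.5000)
x*(U(0, 3) - 11) = 3*((3 + 2*0) - 11)/2 = 3*((3 + 0) - 11)/2 = 3*(3 - 11)/2 = (3/2)*(-8) = -12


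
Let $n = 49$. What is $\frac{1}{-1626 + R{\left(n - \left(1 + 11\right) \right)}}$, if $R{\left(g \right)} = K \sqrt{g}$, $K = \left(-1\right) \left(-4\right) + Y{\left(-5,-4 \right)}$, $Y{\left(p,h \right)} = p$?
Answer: $- \frac{1626}{2643839} + \frac{\sqrt{37}}{2643839} \approx -0.00061271$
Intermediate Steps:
$K = -1$ ($K = \left(-1\right) \left(-4\right) - 5 = 4 - 5 = -1$)
$R{\left(g \right)} = - \sqrt{g}$
$\frac{1}{-1626 + R{\left(n - \left(1 + 11\right) \right)}} = \frac{1}{-1626 - \sqrt{49 - \left(1 + 11\right)}} = \frac{1}{-1626 - \sqrt{49 - 12}} = \frac{1}{-1626 - \sqrt{37}}$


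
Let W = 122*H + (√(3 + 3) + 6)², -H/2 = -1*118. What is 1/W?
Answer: 14417/415699346 - 3*√6/207849673 ≈ 3.4646e-5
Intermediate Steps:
H = 236 (H = -(-2)*118 = -2*(-118) = 236)
W = 28792 + (6 + √6)² (W = 122*236 + (√(3 + 3) + 6)² = 28792 + (√6 + 6)² = 28792 + (6 + √6)² ≈ 28863.)
1/W = 1/(28834 + 12*√6)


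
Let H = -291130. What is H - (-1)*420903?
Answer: 129773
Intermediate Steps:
H - (-1)*420903 = -291130 - (-1)*420903 = -291130 - 1*(-420903) = -291130 + 420903 = 129773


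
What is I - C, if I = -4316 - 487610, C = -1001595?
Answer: 509669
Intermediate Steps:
I = -491926
I - C = -491926 - 1*(-1001595) = -491926 + 1001595 = 509669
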